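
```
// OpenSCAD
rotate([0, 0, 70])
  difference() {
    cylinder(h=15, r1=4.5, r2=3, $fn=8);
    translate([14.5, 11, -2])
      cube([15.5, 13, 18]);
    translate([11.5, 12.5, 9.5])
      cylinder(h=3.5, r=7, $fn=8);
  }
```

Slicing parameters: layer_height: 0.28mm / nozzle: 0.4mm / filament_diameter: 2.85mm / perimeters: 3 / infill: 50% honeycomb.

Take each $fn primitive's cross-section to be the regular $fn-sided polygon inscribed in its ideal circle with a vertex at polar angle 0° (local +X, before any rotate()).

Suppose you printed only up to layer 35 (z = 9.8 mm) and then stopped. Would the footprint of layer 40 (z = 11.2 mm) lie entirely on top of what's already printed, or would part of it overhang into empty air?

entirely on top

Compare the two slices. At z = 9.8: the cone: at t=0.653 of its height the radius interpolates to r₁+(r₂−r₁)t = 3.520, giving a regular 8-gon of that circumradius (area = (8/2)·3.520²·sin(360°/8) = 35.05 mm²); the 15.5×13 cube at (14.5, 11) contributes its full rectangle (area 201.50 mm²); the r=7 cylinder at (11.5, 12.5) contributes a regular 8-gon of circumradius 7 (area = (8/2)·7.000²·sin(360°/8) = 138.59 mm²); Subtracting the remaining from the first: starting from the cone (35.05 mm²), the 15.5×13 cube at (14.5, 11) misses the remaining region (no effect); the r=7 cylinder at (11.5, 12.5) misses the remaining region (no effect) — area = 35.05 mm²; (whole slice rotated 70° about Z — lengths, areas and connectivity unchanged). At z = 11.2: the cone contributes a regular 8-gon of circumradius 3.380 (interpolated between r1=4.5 and r2=3 at t=0.747) (area = (8/2)·3.380²·sin(360°/8) = 32.31 mm²); the 15.5×13 cube at (14.5, 11) contributes its full rectangle (area 201.50 mm²); the r=7 cylinder at (11.5, 12.5) contributes a regular 8-gon of circumradius 7 (area = (8/2)·7.000²·sin(360°/8) = 138.59 mm²); Subtracting the remaining from the first: starting from the cone (32.31 mm²), the 15.5×13 cube at (14.5, 11) misses the remaining region (no effect); the r=7 cylinder at (11.5, 12.5) misses the remaining region (no effect) — area = 32.31 mm²; (whole slice rotated 70° about Z — lengths, areas and connectivity unchanged). Checking containment: the cross-section at z = 11.2 is a subset of the cross-section at z = 9.8.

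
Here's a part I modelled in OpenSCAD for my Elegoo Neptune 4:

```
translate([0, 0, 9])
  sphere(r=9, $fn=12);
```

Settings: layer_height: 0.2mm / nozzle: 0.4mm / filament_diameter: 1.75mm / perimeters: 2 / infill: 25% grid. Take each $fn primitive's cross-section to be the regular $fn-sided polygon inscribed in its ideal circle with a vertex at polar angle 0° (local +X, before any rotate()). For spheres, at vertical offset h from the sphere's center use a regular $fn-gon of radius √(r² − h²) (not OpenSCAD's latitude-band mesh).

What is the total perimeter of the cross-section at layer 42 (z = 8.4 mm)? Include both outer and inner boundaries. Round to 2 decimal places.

55.78 mm

At z = 8.4 mm: the sphere: section is a regular 12-gon, circumradius = √(r²−h²) = √(9²−0.6²) = 8.980 (perimeter = 2·12·8.980·sin(180°/12) = 55.78 mm). Overall, the cross-section is a single solid region. Total boundary length (outer) = 55.78 mm.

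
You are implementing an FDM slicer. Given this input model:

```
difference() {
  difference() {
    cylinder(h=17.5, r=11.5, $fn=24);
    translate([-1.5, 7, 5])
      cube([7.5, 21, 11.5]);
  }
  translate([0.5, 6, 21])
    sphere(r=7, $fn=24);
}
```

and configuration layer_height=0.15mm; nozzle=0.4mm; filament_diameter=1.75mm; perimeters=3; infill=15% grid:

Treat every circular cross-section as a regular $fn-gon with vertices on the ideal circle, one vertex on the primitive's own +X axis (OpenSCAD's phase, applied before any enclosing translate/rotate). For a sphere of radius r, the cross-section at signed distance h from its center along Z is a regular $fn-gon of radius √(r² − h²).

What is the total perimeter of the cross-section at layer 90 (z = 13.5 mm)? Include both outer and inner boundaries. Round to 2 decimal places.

At z = 13.5 mm: the cylinder: section is a regular 24-gon, circumradius r=11.5 (perimeter = 2·24·11.500·sin(180°/24) = 72.05 mm); the cube at (-1.5, 7) is present — its section is the full 7.5×21 rectangle (perimeter 57.00 mm); Subtracting the remaining from the first: starting from the r=11.5 cylinder, the 7.5×21 cube at (-1.5, 7) partially overlaps it — only the 29.93 mm² overlap (of its 157.50 mm²) is removed, clipping the outline — boundary = 78.79 mm; the sphere at (0.5, 6) is not intersected at this z (|z−center|=7.500 > r=7); Subtracting the remaining from the first: none of the subtracted shapes is present at this height, so that combined region is unchanged — boundary = 78.79 mm. Overall, the cross-section is a single solid region. Total boundary length (outer) = 78.79 mm.

78.79 mm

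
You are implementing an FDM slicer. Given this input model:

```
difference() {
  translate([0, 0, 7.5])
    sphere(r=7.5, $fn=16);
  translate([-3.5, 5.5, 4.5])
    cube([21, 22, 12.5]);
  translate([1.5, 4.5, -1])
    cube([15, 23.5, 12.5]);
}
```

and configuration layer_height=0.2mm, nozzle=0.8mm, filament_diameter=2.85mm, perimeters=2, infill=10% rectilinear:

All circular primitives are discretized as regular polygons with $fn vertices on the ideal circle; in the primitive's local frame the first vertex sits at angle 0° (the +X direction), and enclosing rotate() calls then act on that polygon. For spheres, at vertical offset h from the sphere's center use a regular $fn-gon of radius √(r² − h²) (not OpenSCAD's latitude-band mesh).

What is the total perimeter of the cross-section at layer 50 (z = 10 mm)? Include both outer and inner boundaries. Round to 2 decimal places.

44.65 mm

At z = 10 mm: the r=7.5 sphere contributes a regular 16-gon of circumradius √(7.5²−2.5²) = 7.071 (perimeter = 2·16·7.071·sin(180°/16) = 44.14 mm); the cube at (-3.5, 5.5) (footprint 21×22) is included at this height (perimeter 86.00 mm); the cube at (1.5, 4.5) (footprint 15×23.5) is included at this height (perimeter 77.00 mm); Taking the first minus the rest: starting from the r=7.5 sphere, the 21×22 cube at (-3.5, 5.5) partially overlaps it — only the 8.45 mm² overlap (of its 462.00 mm²) is removed, clipping the outline; the 15×23.5 cube at (1.5, 4.5) partially overlaps it — only the 3.40 mm² overlap (of its 352.50 mm²) is removed, clipping the outline — boundary = 44.65 mm. Overall, the cross-section is a single solid region. Total boundary length (outer) = 44.65 mm.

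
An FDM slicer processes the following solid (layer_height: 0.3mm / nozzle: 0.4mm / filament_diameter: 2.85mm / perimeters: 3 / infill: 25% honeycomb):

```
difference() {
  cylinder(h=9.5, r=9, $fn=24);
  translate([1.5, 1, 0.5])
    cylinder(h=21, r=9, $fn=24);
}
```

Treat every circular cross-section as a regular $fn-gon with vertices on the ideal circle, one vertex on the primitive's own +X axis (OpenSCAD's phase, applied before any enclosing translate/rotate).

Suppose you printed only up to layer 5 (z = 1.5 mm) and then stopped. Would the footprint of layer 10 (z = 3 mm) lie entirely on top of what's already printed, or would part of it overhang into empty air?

entirely on top

Compare the two slices. At z = 1.5: the r=9 cylinder gives a regular 24-gon of circumradius 9 (constant along its height) (area = (24/2)·9.000²·sin(360°/24) = 251.57 mm²); the r=9 cylinder at (1.5, 1) gives a regular 24-gon of circumradius 9 (constant along its height) (area = (24/2)·9.000²·sin(360°/24) = 251.57 mm²); After the difference (first − rest): starting from the r=9 cylinder (251.57 mm²), the r=9 cylinder at (1.5, 1) partially overlaps it — only the 219.35 mm² overlap (of its 251.57 mm²) is removed, clipping the outline — area = 32.22 mm². At z = 3: the cylinder: section is a regular 24-gon, circumradius r=9 (area = (24/2)·9.000²·sin(360°/24) = 251.57 mm²); the r=9 cylinder at (1.5, 1) contributes a regular 24-gon of circumradius 9 (area = (24/2)·9.000²·sin(360°/24) = 251.57 mm²); After the difference (first − rest): starting from the r=9 cylinder (251.57 mm²), the r=9 cylinder at (1.5, 1) partially overlaps it — only the 219.35 mm² overlap (of its 251.57 mm²) is removed, clipping the outline — area = 32.22 mm². Checking containment: the cross-section at z = 3 is a subset of the cross-section at z = 1.5.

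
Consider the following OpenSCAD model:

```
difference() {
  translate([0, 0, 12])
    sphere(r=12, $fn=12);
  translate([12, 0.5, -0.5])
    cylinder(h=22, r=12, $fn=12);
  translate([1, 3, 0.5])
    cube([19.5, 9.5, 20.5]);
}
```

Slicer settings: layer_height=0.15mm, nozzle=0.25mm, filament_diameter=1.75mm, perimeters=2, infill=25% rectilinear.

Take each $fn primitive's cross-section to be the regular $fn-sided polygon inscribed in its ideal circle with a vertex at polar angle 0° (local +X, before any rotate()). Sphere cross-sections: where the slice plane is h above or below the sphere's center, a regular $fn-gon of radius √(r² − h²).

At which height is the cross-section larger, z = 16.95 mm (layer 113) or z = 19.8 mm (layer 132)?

layer 113 (z = 16.95 mm)

Layer 113 (z = 16.95): the r=12 sphere slices to a regular 12-gon of circumradius 10.931 (√(r²−h²) with h=4.95 from center) (area = (12/2)·10.931²·sin(360°/12) = 358.49 mm²); the r=12 cylinder at (12, 0.5) contributes a regular 12-gon of circumradius 12 (area = (12/2)·12.000²·sin(360°/12) = 432.00 mm²); the cube at (1, 3) (footprint 19.5×9.5) is included at this height (area 185.25 mm²); After the difference (first − rest): starting from the r=12 sphere (358.49 mm²), the r=12 cylinder at (12, 0.5) partially overlaps it — only the 138.26 mm² overlap (of its 432.00 mm²) is removed, clipping the outline; the 19.5×9.5 cube at (1, 3) partially overlaps it — only the 9.48 mm² overlap (of its 185.25 mm²) is removed, clipping the outline — area = 210.75 mm². So its area = 210.75 mm². Layer 132 (z = 19.8): the r=12 sphere slices to a regular 12-gon of circumradius 9.119 (√(r²−h²) with h=7.8 from center) (area = (12/2)·9.119²·sin(360°/12) = 249.48 mm²); the r=12 cylinder at (12, 0.5) gives a regular 12-gon of circumradius 12 (constant along its height) (area = (12/2)·12.000²·sin(360°/12) = 432.00 mm²); the cube at (1, 3) (footprint 19.5×9.5) is included at this height (area 185.25 mm²); Subtracting the remaining from the first: starting from the r=12 sphere (249.48 mm²), the r=12 cylinder at (12, 0.5) partially overlaps it — only the 99.86 mm² overlap (of its 432.00 mm²) is removed, clipping the outline; the 19.5×9.5 cube at (1, 3) partially overlaps it — only the 3.96 mm² overlap (of its 185.25 mm²) is removed, clipping the outline — area = 145.66 mm². So its area = 145.66 mm². Layer 113 is larger (210.75 vs 145.66 mm²).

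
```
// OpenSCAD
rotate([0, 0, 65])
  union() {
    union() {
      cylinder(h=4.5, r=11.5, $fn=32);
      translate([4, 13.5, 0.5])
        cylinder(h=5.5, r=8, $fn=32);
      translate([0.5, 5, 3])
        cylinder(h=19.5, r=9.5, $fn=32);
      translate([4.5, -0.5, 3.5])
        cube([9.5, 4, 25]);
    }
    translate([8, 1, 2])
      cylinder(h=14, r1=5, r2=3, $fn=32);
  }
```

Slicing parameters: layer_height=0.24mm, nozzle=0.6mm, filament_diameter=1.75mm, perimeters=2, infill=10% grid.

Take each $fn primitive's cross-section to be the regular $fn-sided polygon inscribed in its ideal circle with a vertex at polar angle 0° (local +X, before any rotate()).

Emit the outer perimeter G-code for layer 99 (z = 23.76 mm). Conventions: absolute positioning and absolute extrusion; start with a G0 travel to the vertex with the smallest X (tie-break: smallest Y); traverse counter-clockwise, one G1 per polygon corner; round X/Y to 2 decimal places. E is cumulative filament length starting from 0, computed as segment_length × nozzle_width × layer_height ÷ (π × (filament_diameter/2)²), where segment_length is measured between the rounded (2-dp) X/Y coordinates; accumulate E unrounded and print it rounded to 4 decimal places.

G0 X-1.27 Y5.56 Z23.76
G1 X2.35 Y3.87 E0.2392
G1 X6.37 Y12.48 E0.8081
G1 X2.74 Y14.17 E1.0478
G1 X-1.27 Y5.56 E1.6164

At z = 23.76 mm: the cylinder is absent (z outside [0, 4.5]); the cylinder at (4, 13.5) is absent (z outside [0.5, 6]); the cylinder at (0.5, 5) is not intersected at this z (z outside [3, 22.5]); the cube at (4.5, -0.5) (footprint 9.5×4) is included at this height; Combining (union): only the 9.5×4 cube at (4.5, -0.5) is present, so the union is just that shape — 1 connected region; the cone at (8, 1) is absent (z outside [2, 16]); Taking the union: only that combined region is present, so the union is just that shape — 1 connected region; (rotated 65° about Z; rotation is an isometry so areas/perimeters/island counts are preserved). The outline is a single polygon with 4 vertices. Extrusion per mm of travel: 0.6 × 0.24 / (π × 0.875²) = 0.059868. Accumulating E over each segment gives final E = 1.6164.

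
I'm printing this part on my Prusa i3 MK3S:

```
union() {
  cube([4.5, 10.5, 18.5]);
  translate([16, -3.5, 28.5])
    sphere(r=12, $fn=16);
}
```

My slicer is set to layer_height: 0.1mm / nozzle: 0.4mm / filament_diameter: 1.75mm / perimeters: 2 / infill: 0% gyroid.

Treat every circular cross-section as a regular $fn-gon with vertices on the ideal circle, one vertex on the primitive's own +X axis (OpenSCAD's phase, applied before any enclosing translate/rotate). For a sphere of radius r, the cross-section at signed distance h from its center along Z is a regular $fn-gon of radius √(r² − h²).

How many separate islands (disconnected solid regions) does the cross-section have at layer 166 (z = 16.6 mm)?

At z = 16.6 mm: the cube is present — its section is the full 4.5×10.5 rectangle; the sphere at (16, -3.5): section is a regular 16-gon, circumradius = √(r²−h²) = √(12²−11.9²) = 1.546; Taking the union: the 2 present regions are separate (no shared area or edge), so areas and boundary lengths simply add and each stays a separate island — 2 connected regions. Overall, the cross-section has 2 separate islands. Island count = 2.

2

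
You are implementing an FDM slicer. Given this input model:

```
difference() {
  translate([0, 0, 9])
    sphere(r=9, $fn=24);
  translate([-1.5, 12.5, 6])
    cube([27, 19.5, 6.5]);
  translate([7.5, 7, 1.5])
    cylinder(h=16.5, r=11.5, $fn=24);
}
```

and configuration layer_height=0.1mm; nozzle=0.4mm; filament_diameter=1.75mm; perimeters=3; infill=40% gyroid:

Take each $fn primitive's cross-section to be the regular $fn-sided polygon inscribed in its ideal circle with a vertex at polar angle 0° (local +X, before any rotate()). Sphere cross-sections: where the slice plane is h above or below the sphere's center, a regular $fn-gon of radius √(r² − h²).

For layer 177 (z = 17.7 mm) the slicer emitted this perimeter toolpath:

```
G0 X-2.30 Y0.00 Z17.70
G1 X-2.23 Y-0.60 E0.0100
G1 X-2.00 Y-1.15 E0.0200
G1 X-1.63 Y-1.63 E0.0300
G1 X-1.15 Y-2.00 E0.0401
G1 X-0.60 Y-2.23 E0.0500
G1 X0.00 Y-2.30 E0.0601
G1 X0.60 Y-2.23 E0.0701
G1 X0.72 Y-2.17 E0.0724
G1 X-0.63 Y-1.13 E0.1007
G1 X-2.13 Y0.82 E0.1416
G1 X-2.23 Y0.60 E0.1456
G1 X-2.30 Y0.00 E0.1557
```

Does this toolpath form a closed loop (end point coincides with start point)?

yes

Start point (G0): (-2.30, 0.00). End point (last G1): the path returns to the start — closed.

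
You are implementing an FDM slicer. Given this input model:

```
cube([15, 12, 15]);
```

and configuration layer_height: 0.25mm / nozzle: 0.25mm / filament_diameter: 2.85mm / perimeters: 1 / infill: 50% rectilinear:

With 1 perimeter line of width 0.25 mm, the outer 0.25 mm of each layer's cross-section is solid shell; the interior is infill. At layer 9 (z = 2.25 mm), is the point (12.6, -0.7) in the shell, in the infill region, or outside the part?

outside

At z = 2.25 mm: the cube is present — its section is the full 15×12 rectangle. Overall, the cross-section is a single solid region. The nearest boundary edge runs (0.00, 0.00)→(15.00, 0.00); distance from the point to it = 0.70 mm. The point is not inside any of the regions above, so it lies outside the cross-section (0.70 mm from the nearest boundary).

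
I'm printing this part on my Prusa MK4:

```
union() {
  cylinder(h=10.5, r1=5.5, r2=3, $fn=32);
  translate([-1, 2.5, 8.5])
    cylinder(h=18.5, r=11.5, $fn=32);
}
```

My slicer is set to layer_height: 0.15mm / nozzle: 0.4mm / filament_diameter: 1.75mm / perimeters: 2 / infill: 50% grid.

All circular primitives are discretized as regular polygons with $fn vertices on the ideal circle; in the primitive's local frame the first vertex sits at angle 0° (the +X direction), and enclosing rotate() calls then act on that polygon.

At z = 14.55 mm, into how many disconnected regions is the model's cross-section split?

At z = 14.55 mm: the cone is not intersected at this z (z outside [0, 10.5]); the r=11.5 cylinder at (-1, 2.5) gives a regular 32-gon of circumradius 11.5 (constant along its height); Merging all regions: only the r=11.5 cylinder at (-1, 2.5) is present, so the union is just that shape — 1 connected region. The result has 1 disconnected region.

1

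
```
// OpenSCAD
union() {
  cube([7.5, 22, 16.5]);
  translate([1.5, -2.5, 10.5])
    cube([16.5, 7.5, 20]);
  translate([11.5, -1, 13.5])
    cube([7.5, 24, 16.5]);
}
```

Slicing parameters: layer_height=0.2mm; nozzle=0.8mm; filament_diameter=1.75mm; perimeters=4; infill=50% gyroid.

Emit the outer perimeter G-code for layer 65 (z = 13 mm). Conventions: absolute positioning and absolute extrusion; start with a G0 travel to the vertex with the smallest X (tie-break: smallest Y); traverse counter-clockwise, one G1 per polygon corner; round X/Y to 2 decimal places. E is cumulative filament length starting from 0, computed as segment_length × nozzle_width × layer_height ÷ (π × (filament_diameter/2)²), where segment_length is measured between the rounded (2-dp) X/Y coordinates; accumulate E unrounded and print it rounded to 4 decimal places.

G0 X0.00 Y0.00 Z13.00
G1 X1.50 Y0.00 E0.0998
G1 X1.50 Y-2.50 E0.2661
G1 X18.00 Y-2.50 E1.3637
G1 X18.00 Y5.00 E1.8626
G1 X7.50 Y5.00 E2.5610
G1 X7.50 Y22.00 E3.6919
G1 X0.00 Y22.00 E4.1908
G1 X0.00 Y0.00 E5.6542

At z = 13 mm: the cube is present — its section is the full 7.5×22 rectangle; the cube at (1.5, -2.5) is present — its section is the full 16.5×7.5 rectangle; the cube at (11.5, -1) is absent (z outside [13.5, 30]); Merging all regions: the regions partially overlap (shared area 30.00 mm²), so overlapping operands fuse into one piece — 1 connected region. The outline is a single polygon with 8 vertices. Extrusion per mm of travel: 0.8 × 0.2 / (π × 0.875²) = 0.066520. Accumulating E over each segment gives final E = 5.6542.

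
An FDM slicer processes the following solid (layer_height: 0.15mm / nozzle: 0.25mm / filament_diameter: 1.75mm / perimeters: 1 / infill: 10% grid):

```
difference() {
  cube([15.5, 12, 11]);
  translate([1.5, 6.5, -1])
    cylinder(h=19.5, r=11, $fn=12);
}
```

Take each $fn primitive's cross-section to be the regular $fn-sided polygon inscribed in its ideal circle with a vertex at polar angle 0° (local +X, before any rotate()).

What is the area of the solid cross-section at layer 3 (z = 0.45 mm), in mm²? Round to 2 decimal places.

46.08 mm²

At z = 0.45 mm: the cube is present — its section is the full 15.5×12 rectangle (area 186.00 mm²); the r=11 cylinder at (1.5, 6.5) gives a regular 12-gon of circumradius 11 (constant along its height) (area = (12/2)·11.000²·sin(360°/12) = 363.00 mm²); Subtracting the remaining from the first: starting from the 15.5×12 cube (186.00 mm²), the r=11 cylinder at (1.5, 6.5) partially overlaps it — only the 139.92 mm² overlap (of its 363.00 mm²) is removed, clipping the outline — area = 46.08 mm². Overall, the cross-section is a single solid region. Net area = 46.08 mm².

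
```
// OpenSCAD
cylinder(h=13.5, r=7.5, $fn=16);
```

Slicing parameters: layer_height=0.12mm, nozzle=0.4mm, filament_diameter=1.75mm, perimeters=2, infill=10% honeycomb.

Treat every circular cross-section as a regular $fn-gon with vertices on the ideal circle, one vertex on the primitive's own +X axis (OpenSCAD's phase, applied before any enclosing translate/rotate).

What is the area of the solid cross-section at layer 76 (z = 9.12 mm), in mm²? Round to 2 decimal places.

172.21 mm²

At z = 9.12 mm: the cylinder: section is a regular 16-gon, circumradius r=7.5 (area = (16/2)·7.500²·sin(360°/16) = 172.21 mm²). Overall, the cross-section is a single solid region. Net area = 172.21 mm².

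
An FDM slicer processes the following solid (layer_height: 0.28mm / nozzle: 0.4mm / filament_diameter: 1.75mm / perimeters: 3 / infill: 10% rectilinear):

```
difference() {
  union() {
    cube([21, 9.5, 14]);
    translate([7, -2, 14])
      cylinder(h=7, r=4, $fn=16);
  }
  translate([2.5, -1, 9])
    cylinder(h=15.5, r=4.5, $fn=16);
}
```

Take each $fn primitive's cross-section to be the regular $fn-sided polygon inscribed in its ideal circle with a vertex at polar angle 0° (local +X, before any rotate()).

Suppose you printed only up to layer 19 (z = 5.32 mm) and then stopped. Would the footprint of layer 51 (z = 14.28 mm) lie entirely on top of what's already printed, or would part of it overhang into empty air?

part overhangs

Compare the two slices. At z = 5.32: the cube is present — its section is the full 21×9.5 rectangle (area 199.50 mm²); the cylinder at (7, -2) is not intersected at this z (z outside [14, 21]); Combining (union): only the 21×9.5 cube is present, so the union is just that shape — area = 199.50 mm²; the cylinder at (2.5, -1) is not intersected at this z (z outside [9, 24.5]); Taking the first minus the rest: none of the subtracted shapes is present at this height, so the result so far is unchanged — area = 199.50 mm². At z = 14.28: the cube is absent (z outside [0, 14]); the r=4 cylinder at (7, -2) contributes a regular 16-gon of circumradius 4 (area = (16/2)·4.000²·sin(360°/16) = 48.98 mm²); Merging all regions: only the r=4 cylinder at (7, -2) is present, so the union is just that shape — area = 48.98 mm²; the r=4.5 cylinder at (2.5, -1) contributes a regular 16-gon of circumradius 4.5 (area = (16/2)·4.500²·sin(360°/16) = 61.99 mm²); After the difference (first − rest): starting from the result so far (48.98 mm²), the r=4.5 cylinder at (2.5, -1) partially overlaps it — only the 18.59 mm² overlap (of its 61.99 mm²) is removed, clipping the outline — area = 30.39 mm². Checking containment: at z = 14.28 the cross-section extends beyond the z = 5.32 cross-section by about 24.64 mm².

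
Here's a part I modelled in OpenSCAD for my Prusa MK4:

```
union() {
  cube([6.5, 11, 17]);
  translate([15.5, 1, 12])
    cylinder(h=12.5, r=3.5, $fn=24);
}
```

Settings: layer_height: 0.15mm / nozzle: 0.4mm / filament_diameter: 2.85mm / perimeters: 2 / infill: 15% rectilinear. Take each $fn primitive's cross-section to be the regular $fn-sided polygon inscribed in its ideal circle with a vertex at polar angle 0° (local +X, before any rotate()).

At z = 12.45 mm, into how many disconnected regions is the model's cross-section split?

2

At z = 12.45 mm: the cube (footprint 6.5×11) is included at this height; the r=3.5 cylinder at (15.5, 1) contributes a regular 24-gon of circumradius 3.5; Merging all regions: the 2 present regions are separate (no shared area or edge), so areas and boundary lengths simply add and each stays a separate island — 2 connected regions. The result has 2 disconnected regions.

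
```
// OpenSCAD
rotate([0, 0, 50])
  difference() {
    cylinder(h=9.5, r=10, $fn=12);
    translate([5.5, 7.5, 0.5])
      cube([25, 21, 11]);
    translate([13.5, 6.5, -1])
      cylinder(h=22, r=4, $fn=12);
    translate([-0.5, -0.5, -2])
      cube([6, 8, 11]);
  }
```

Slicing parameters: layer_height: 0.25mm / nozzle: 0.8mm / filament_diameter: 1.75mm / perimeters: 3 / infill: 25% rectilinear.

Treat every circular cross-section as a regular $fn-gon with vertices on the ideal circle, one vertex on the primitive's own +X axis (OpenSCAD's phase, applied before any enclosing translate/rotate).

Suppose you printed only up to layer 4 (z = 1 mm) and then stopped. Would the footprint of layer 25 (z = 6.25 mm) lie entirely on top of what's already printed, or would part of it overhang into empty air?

entirely on top

Compare the two slices. At z = 1: the cylinder: section is a regular 12-gon, circumradius r=10 (area = (12/2)·10.000²·sin(360°/12) = 300.00 mm²); the 25×21 cube at (5.5, 7.5) contributes its full rectangle (area 525.00 mm²); the cylinder at (13.5, 6.5): section is a regular 12-gon, circumradius r=4 (area = (12/2)·4.000²·sin(360°/12) = 48.00 mm²); the cube at (-0.5, -0.5) (footprint 6×8) is included at this height (area 48.00 mm²); Taking the first minus the rest: starting from the r=10 cylinder (300.00 mm²), the 25×21 cube at (5.5, 7.5) partially overlaps it — only the 0.22 mm² overlap (of its 525.00 mm²) is removed, clipping the outline; the r=4 cylinder at (13.5, 6.5) misses the remaining region (no effect); the 6×8 cube at (-0.5, -0.5) lies inside it touching the edge (removes its full 48.00 mm²) — area = 251.78 mm²; (rotated 50° about Z; rotation is an isometry so areas/perimeters/island counts are preserved). At z = 6.25: the r=10 cylinder gives a regular 12-gon of circumradius 10 (constant along its height) (area = (12/2)·10.000²·sin(360°/12) = 300.00 mm²); the cube at (5.5, 7.5) is present — its section is the full 25×21 rectangle (area 525.00 mm²); the r=4 cylinder at (13.5, 6.5) gives a regular 12-gon of circumradius 4 (constant along its height) (area = (12/2)·4.000²·sin(360°/12) = 48.00 mm²); the 6×8 cube at (-0.5, -0.5) contributes its full rectangle (area 48.00 mm²); Subtracting the remaining from the first: starting from the r=10 cylinder (300.00 mm²), the 25×21 cube at (5.5, 7.5) partially overlaps it — only the 0.22 mm² overlap (of its 525.00 mm²) is removed, clipping the outline; the r=4 cylinder at (13.5, 6.5) misses the remaining region (no effect); the 6×8 cube at (-0.5, -0.5) lies inside it touching the edge (removes its full 48.00 mm²) — area = 251.78 mm²; (rotated 50° about Z; rotation is an isometry so areas/perimeters/island counts are preserved). Checking containment: the cross-section at z = 6.25 is a subset of the cross-section at z = 1.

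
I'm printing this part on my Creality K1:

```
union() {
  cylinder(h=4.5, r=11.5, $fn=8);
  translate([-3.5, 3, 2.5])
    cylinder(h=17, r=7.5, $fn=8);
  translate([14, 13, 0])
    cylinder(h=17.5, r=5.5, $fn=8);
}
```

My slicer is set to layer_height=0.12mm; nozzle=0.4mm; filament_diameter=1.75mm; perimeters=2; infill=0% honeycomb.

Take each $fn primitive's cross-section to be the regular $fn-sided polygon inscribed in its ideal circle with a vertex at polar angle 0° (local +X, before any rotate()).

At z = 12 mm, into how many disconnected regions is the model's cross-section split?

2

At z = 12 mm: the cylinder is absent (z outside [0, 4.5]); the r=7.5 cylinder at (-3.5, 3) contributes a regular 8-gon of circumradius 7.5; the r=5.5 cylinder at (14, 13) gives a regular 8-gon of circumradius 5.5 (constant along its height); Merging all regions: the 2 present regions are separate (no shared area or edge), so areas and boundary lengths simply add and each stays a separate island — 2 connected regions. The result has 2 disconnected regions.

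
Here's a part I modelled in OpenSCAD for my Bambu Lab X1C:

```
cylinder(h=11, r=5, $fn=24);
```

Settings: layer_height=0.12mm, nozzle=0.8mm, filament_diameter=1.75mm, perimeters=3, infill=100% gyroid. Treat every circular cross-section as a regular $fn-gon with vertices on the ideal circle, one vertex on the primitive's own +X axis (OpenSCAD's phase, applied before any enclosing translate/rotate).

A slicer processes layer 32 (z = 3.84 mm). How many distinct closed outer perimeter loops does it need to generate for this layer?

1

At z = 3.84 mm: the cylinder: section is a regular 24-gon, circumradius r=5. The result has 1 disconnected region.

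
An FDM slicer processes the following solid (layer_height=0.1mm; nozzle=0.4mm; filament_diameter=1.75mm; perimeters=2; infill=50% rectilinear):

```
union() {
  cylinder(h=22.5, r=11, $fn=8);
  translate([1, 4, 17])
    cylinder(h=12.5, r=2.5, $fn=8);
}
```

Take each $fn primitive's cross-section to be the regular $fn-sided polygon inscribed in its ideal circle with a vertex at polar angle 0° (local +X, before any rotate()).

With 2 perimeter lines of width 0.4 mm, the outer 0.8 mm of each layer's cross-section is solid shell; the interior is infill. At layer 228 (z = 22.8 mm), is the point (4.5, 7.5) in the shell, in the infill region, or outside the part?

At z = 22.8 mm: the cylinder is absent (z outside [0, 22.5]); the r=2.5 cylinder at (1, 4) contributes a regular 8-gon of circumradius 2.5; Taking the union: only the r=2.5 cylinder at (1, 4) is present, so the union is just that shape — 1 connected region. Overall, the cross-section is a single solid region. The nearest boundary edge runs (3.50, 4.00)→(2.77, 5.77); distance from the point to it = 2.45 mm. The point is not inside any of the regions above, so it lies outside the cross-section (2.45 mm from the nearest boundary).

outside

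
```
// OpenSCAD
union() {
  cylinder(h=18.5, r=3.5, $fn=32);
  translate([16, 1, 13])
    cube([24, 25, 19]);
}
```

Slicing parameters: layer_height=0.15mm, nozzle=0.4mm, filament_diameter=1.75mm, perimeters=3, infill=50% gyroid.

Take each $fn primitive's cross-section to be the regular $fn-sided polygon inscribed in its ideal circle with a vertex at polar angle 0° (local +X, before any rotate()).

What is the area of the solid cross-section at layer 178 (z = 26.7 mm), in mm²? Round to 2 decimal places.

At z = 26.7 mm: the cylinder is absent (z outside [0, 18.5]); the cube at (16, 1) is present — its section is the full 24×25 rectangle (area 600.00 mm²); Combining (union): only the 24×25 cube at (16, 1) is present, so the union is just that shape — area = 600.00 mm². Overall, the cross-section is a single solid region. Net area = 600.00 mm².

600.00 mm²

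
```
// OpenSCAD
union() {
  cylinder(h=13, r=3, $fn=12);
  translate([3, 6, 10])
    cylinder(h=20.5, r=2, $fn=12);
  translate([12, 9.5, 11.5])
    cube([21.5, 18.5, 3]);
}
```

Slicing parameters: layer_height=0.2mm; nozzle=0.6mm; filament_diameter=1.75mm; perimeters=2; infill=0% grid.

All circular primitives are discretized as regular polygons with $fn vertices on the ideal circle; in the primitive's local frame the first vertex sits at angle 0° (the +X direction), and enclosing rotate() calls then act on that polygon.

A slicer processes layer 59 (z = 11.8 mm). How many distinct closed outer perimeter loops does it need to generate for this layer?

At z = 11.8 mm: the r=3 cylinder contributes a regular 12-gon of circumradius 3; the cylinder at (3, 6): section is a regular 12-gon, circumradius r=2; the 21.5×18.5 cube at (12, 9.5) contributes its full rectangle; Merging all regions: the 3 present regions are separate (no shared area or edge), so areas and boundary lengths simply add and each stays a separate island — 3 connected regions. The result has 3 disconnected regions.

3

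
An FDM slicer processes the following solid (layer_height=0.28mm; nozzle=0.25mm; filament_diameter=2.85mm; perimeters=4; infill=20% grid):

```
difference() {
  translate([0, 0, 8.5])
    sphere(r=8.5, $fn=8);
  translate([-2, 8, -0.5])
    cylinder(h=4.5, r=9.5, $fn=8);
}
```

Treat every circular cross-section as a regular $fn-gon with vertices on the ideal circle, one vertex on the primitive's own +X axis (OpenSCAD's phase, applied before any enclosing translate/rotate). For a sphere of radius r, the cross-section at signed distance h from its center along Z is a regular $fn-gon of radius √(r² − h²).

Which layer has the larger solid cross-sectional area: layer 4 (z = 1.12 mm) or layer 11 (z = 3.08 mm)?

layer 11 (z = 3.08 mm)

Layer 4 (z = 1.12): the r=8.5 sphere contributes a regular 8-gon of circumradius √(8.5²−7.38²) = 4.217 (area = (8/2)·4.217²·sin(360°/8) = 50.31 mm²); the cylinder at (-2, 8): section is a regular 8-gon, circumradius r=9.5 (area = (8/2)·9.500²·sin(360°/8) = 255.27 mm²); Taking the first minus the rest: starting from the r=8.5 sphere (50.31 mm²), the r=9.5 cylinder at (-2, 8) partially overlaps it — only the 28.90 mm² overlap (of its 255.27 mm²) is removed, clipping the outline — area = 21.40 mm². So its area = 21.40 mm². Layer 11 (z = 3.08): the r=8.5 sphere contributes a regular 8-gon of circumradius √(8.5²−5.42²) = 6.548 (area = (8/2)·6.548²·sin(360°/8) = 121.26 mm²); the cylinder at (-2, 8): section is a regular 8-gon, circumradius r=9.5 (area = (8/2)·9.500²·sin(360°/8) = 255.27 mm²); After the difference (first − rest): starting from the r=8.5 sphere (121.26 mm²), the r=9.5 cylinder at (-2, 8) partially overlaps it — only the 60.90 mm² overlap (of its 255.27 mm²) is removed, clipping the outline — area = 60.36 mm². So its area = 60.36 mm². Layer 11 is larger (60.36 vs 21.40 mm²).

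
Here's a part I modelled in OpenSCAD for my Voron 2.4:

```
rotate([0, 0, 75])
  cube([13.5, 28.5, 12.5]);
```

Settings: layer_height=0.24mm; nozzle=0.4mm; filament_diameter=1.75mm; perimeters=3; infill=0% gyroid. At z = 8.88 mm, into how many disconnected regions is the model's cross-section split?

At z = 8.88 mm: the cube is present — its section is the full 13.5×28.5 rectangle; (whole slice rotated 75° about Z — lengths, areas and connectivity unchanged). The result has 1 disconnected region.

1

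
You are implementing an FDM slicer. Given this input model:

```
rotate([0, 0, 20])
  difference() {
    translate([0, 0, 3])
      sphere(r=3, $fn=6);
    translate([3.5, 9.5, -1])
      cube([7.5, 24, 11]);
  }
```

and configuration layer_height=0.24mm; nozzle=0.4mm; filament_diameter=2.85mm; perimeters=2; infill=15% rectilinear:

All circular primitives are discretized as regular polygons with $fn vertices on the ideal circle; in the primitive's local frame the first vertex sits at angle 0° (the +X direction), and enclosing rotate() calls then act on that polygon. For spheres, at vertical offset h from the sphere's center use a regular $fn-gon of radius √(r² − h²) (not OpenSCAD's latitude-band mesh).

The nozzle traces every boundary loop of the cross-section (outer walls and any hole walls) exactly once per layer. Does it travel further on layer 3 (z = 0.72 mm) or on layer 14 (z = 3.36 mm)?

Layer 3 (z = 0.72): the r=3 sphere slices to a regular 6-gon of circumradius 1.950 (√(r²−h²) with h=2.28 from center) (perimeter = 2·6·1.950·sin(180°/6) = 11.70 mm); the cube at (3.5, 9.5) (footprint 7.5×24) is included at this height (perimeter 63.00 mm); Taking the first minus the rest: starting from the r=3 sphere, the 7.5×24 cube at (3.5, 9.5) misses the remaining region (no effect) — boundary = 11.70 mm; (whole slice rotated 20° about Z — lengths, areas and connectivity unchanged). So its perimeter = 11.70 mm. Layer 14 (z = 3.36): the r=3 sphere contributes a regular 6-gon of circumradius √(3²−0.36²) = 2.978 (perimeter = 2·6·2.978·sin(180°/6) = 17.87 mm); the cube at (3.5, 9.5) (footprint 7.5×24) is included at this height (perimeter 63.00 mm); Subtracting the remaining from the first: starting from the r=3 sphere, the 7.5×24 cube at (3.5, 9.5) misses the remaining region (no effect) — boundary = 17.87 mm; (whole slice rotated 20° about Z — lengths, areas and connectivity unchanged). So its perimeter = 17.87 mm. Layer 14 is larger (17.87 vs 11.70 mm).

layer 14 (z = 3.36 mm)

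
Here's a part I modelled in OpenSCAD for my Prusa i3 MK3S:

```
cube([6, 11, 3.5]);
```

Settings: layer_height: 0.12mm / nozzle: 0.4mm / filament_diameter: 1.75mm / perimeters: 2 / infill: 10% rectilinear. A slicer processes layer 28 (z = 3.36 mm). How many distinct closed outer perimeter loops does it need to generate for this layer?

1

At z = 3.36 mm: the cube (footprint 6×11) is included at this height. The result has 1 disconnected region.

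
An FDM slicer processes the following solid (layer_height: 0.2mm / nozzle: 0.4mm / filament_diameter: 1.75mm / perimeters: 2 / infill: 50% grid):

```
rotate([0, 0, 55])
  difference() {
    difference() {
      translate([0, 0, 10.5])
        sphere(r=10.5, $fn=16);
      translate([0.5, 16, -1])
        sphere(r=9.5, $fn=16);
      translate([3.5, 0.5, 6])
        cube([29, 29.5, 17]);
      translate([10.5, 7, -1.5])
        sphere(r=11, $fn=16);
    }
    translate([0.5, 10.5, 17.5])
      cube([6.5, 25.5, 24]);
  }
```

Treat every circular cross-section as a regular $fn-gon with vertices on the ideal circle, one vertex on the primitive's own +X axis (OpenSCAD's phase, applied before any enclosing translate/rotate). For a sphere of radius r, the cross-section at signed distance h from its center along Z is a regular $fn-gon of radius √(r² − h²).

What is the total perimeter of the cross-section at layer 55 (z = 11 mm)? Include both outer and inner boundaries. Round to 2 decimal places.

69.37 mm

At z = 11 mm: the sphere: section is a regular 16-gon, circumradius = √(r²−h²) = √(10.5²−0.5²) = 10.488 (perimeter = 2·16·10.488·sin(180°/16) = 65.48 mm); the sphere at (0.5, 16) does not reach this height (|z−center|=12.000 > r=9.5); the cube at (3.5, 0.5) (footprint 29×29.5) is included at this height (perimeter 117.00 mm); the sphere at (10.5, 7) does not reach this height (|z−center|=12.500 > r=11); Taking the first minus the rest: starting from the r=10.5 sphere, the 29×29.5 cube at (3.5, 0.5) partially overlaps it — only the 45.23 mm² overlap (of its 855.50 mm²) is removed, clipping the outline — boundary = 69.37 mm; the cube at (0.5, 10.5) does not reach this height (z outside [17.5, 41.5]); Taking the first minus the rest: none of the subtracted shapes is present at this height, so the result so far is unchanged — boundary = 69.37 mm; (whole slice rotated 55° about Z — lengths, areas and connectivity unchanged). Overall, the cross-section is a single solid region. Total boundary length (outer) = 69.37 mm.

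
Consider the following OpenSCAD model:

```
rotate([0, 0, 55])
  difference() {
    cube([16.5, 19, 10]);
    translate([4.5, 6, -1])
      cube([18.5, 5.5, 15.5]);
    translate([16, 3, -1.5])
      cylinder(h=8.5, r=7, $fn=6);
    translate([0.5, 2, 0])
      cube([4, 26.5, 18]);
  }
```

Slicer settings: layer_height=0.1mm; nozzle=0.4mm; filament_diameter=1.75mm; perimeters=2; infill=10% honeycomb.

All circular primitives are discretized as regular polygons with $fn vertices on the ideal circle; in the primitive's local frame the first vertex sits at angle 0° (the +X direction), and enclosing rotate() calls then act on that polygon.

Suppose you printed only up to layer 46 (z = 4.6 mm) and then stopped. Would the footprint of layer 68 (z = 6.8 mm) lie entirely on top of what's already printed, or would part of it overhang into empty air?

entirely on top

Compare the two slices. At z = 4.6: the 16.5×19 cube contributes its full rectangle (area 313.50 mm²); the cube at (4.5, 6) is present — its section is the full 18.5×5.5 rectangle (area 101.75 mm²); the cylinder at (16, 3): section is a regular 6-gon, circumradius r=7 (area = (6/2)·7.000²·sin(360°/6) = 127.31 mm²); the cube at (0.5, 2) (footprint 4×26.5) is included at this height (area 106.00 mm²); After the difference (first − rest): starting from the 16.5×19 cube (313.50 mm²), the 18.5×5.5 cube at (4.5, 6) partially overlaps it — only the 66.00 mm² overlap (of its 101.75 mm²) is removed, clipping the outline; the r=7 cylinder at (16, 3) partially overlaps it — only the 39.80 mm² overlap (of its 127.31 mm²) is removed, clipping the outline; the 4×26.5 cube at (0.5, 2) partially overlaps it — only the 68.00 mm² overlap (of its 106.00 mm²) is removed, clipping the outline — area = 139.70 mm²; (rotated 55° about Z; rotation is an isometry so areas/perimeters/island counts are preserved). At z = 6.8: the cube (footprint 16.5×19) is included at this height (area 313.50 mm²); the cube at (4.5, 6) is present — its section is the full 18.5×5.5 rectangle (area 101.75 mm²); the r=7 cylinder at (16, 3) gives a regular 6-gon of circumradius 7 (constant along its height) (area = (6/2)·7.000²·sin(360°/6) = 127.31 mm²); the 4×26.5 cube at (0.5, 2) contributes its full rectangle (area 106.00 mm²); Taking the first minus the rest: starting from the 16.5×19 cube (313.50 mm²), the 18.5×5.5 cube at (4.5, 6) partially overlaps it — only the 66.00 mm² overlap (of its 101.75 mm²) is removed, clipping the outline; the r=7 cylinder at (16, 3) partially overlaps it — only the 39.80 mm² overlap (of its 127.31 mm²) is removed, clipping the outline; the 4×26.5 cube at (0.5, 2) partially overlaps it — only the 68.00 mm² overlap (of its 106.00 mm²) is removed, clipping the outline — area = 139.70 mm²; (rotated 55° about Z; rotation is an isometry so areas/perimeters/island counts are preserved). Checking containment: the cross-section at z = 6.8 is a subset of the cross-section at z = 4.6.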